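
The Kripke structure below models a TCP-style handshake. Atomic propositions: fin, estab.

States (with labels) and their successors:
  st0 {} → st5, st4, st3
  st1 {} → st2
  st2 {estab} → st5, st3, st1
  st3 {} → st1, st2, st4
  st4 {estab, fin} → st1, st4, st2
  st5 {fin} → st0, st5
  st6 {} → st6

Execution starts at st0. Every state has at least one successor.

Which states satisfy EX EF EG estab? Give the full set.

{st0, st1, st2, st3, st4, st5}

States satisfying EF EG estab: {st0, st1, st2, st3, st4, st5}.
States satisfying EX EF EG estab: {st0, st1, st2, st3, st4, st5}.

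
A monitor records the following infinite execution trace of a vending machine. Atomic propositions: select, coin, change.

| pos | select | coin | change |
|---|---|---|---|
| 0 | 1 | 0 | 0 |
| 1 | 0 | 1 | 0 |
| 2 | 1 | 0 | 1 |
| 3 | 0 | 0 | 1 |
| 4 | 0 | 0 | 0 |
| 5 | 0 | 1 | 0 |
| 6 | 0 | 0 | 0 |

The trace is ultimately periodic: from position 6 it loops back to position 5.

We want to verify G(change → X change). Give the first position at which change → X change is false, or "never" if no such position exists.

Check change → X change at each position in order: 0 ✓, 1 ✓, 2 ✓.
At position 3 the labels are {change} and the next position 4 has {}, so change → X change is false there. This is the first violation.

3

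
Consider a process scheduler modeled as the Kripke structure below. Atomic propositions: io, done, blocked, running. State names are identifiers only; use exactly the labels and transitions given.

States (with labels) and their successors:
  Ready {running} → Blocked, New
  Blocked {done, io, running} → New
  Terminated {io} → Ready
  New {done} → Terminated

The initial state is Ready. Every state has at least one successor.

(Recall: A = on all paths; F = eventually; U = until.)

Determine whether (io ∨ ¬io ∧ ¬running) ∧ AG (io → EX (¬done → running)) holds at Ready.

States satisfying ¬io: {Ready, New}.
States satisfying ¬running: {Terminated, New}.
States satisfying ¬io ∧ ¬running: {New}.
States satisfying io ∨ ¬io ∧ ¬running: {Blocked, Terminated, New}.
States satisfying io → EX (¬done → running): {Ready, Blocked, Terminated, New}.
States satisfying AG (io → EX (¬done → running)): {Ready, Blocked, Terminated, New}.
States satisfying (io ∨ ¬io ∧ ¬running) ∧ AG (io → EX (¬done → running)): {Blocked, Terminated, New}.
Ready ∉ Sat((io ∨ ¬io ∧ ¬running) ∧ AG (io → EX (¬done → running))).

No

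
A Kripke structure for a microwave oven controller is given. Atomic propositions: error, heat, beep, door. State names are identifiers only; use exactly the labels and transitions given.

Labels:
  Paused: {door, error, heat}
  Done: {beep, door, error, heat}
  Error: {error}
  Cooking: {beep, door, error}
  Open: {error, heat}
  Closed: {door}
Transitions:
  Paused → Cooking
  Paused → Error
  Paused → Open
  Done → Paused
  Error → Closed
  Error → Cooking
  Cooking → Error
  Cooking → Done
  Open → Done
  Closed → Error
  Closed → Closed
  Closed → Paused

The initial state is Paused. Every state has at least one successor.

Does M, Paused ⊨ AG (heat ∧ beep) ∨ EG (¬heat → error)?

Yes

States satisfying heat ∧ beep: {Done}.
States satisfying AG (heat ∧ beep): ∅.
States satisfying ¬heat → error: {Paused, Done, Error, Cooking, Open}.
States satisfying EG (¬heat → error): {Paused, Done, Error, Cooking, Open}.
States satisfying AG (heat ∧ beep) ∨ EG (¬heat → error): {Paused, Done, Error, Cooking, Open}.
Paused ∈ Sat(AG (heat ∧ beep) ∨ EG (¬heat → error)).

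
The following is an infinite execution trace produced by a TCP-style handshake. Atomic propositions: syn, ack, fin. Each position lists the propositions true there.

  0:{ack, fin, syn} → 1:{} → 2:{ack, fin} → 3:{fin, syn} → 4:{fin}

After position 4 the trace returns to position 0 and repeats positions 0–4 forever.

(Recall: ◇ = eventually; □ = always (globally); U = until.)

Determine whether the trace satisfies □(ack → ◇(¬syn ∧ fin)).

Holds

ack → ◇(¬syn ∧ fin) holds at every position 0..4, and those are all positions ever visited, so □(ack → ◇(¬syn ∧ fin)) holds.
Positions where ack holds: 0, 2.
Check ◇(¬syn ∧ fin) at each: 0→ok, 2→ok.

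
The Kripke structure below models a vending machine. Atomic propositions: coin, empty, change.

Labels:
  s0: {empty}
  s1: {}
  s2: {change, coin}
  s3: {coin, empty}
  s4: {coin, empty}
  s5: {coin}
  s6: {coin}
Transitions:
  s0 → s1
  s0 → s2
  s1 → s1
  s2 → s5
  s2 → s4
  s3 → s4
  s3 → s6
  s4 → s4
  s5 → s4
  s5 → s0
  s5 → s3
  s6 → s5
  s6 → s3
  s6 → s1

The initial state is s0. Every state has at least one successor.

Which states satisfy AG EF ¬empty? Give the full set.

States satisfying EF ¬empty: {s0, s1, s2, s3, s5, s6}.
States satisfying AG EF ¬empty: {s1}.

{s1}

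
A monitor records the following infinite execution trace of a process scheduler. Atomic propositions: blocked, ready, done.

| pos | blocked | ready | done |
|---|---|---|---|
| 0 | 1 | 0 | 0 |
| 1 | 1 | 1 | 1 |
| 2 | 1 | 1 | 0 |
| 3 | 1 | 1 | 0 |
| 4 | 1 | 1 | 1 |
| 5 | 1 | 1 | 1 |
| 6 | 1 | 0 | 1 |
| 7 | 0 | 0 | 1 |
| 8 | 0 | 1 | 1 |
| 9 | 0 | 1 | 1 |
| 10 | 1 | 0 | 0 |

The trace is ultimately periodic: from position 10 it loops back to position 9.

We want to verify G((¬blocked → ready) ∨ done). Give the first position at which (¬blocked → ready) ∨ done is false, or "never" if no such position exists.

(¬blocked → ready) ∨ done holds at every position 0..10, and those are all the positions the trace ever visits, so the invariant G((¬blocked → ready) ∨ done) is never violated.

never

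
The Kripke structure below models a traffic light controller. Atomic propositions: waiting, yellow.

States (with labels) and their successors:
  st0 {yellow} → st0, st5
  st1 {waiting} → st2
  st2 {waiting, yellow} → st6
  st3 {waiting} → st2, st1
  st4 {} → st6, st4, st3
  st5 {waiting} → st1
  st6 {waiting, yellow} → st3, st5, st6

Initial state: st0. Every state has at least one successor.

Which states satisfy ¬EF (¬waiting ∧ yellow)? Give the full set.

{st1, st2, st3, st4, st5, st6}

States satisfying ¬waiting ∧ yellow: {st0}.
States satisfying EF (¬waiting ∧ yellow): {st0}.
States satisfying ¬EF (¬waiting ∧ yellow): {st1, st2, st3, st4, st5, st6}.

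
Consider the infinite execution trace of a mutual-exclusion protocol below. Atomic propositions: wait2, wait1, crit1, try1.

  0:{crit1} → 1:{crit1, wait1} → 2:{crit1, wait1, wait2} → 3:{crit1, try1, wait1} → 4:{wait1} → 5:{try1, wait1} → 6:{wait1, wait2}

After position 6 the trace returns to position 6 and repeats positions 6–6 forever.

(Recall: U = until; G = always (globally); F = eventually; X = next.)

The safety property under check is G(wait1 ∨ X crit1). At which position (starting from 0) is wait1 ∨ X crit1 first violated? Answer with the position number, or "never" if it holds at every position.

never

wait1 ∨ X crit1 holds at every position 0..6, and those are all the positions the trace ever visits, so the invariant G(wait1 ∨ X crit1) is never violated.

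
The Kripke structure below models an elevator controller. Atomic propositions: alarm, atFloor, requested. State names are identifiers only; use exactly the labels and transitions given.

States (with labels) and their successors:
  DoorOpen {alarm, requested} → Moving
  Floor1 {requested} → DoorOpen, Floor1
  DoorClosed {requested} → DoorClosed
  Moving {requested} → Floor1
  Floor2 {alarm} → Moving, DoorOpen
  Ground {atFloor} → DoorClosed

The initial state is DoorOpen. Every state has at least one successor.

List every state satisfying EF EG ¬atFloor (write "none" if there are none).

{DoorOpen, Floor1, DoorClosed, Moving, Floor2, Ground}

States satisfying EG ¬atFloor: {DoorOpen, Floor1, DoorClosed, Moving, Floor2}.
States satisfying EF EG ¬atFloor: {DoorOpen, Floor1, DoorClosed, Moving, Floor2, Ground}.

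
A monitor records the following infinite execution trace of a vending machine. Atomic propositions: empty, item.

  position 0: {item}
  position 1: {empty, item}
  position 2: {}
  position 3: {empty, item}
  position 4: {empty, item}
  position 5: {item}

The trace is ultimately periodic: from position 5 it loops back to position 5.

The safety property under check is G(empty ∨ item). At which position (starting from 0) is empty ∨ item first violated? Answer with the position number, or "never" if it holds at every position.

Check empty ∨ item at each position in order: 0 ✓, 1 ✓.
At position 2 the labels are {}, so empty ∨ item is false there. This is the first violation.

2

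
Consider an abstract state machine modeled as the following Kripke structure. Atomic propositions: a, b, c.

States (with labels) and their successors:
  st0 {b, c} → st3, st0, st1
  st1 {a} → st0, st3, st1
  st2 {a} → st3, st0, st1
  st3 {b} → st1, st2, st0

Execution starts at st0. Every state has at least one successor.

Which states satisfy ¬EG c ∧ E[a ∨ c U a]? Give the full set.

{st1, st2}

States satisfying c: {st0}.
States satisfying EG c: {st0}.
States satisfying ¬EG c: {st1, st2, st3}.
States satisfying a ∨ c: {st0, st1, st2}.
States satisfying a: {st1, st2}.
States satisfying E[a ∨ c U a]: {st0, st1, st2}.
States satisfying ¬EG c ∧ E[a ∨ c U a]: {st1, st2}.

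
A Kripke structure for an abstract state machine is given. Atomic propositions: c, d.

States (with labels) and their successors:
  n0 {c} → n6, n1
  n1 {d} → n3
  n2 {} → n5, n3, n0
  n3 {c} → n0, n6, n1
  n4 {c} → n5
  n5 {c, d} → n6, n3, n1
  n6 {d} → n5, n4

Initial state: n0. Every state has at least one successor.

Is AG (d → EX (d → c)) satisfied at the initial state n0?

States satisfying d → EX (d → c): {n0, n1, n2, n3, n4, n5, n6}.
States satisfying AG (d → EX (d → c)): {n0, n1, n2, n3, n4, n5, n6}.
Every state reachable from n0 satisfies d → EX (d → c).
n0 ∈ Sat(AG (d → EX (d → c))).

Holds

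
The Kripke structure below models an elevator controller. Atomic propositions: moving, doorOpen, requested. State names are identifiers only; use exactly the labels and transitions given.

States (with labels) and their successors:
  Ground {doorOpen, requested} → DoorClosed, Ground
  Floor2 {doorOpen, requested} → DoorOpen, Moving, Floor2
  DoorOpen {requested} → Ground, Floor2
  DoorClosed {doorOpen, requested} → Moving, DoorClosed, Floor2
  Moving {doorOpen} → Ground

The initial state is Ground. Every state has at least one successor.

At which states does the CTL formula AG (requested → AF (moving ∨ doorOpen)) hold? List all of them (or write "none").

States satisfying requested → AF (moving ∨ doorOpen): {Ground, Floor2, DoorOpen, DoorClosed, Moving}.
States satisfying AG (requested → AF (moving ∨ doorOpen)): {Ground, Floor2, DoorOpen, DoorClosed, Moving}.

{Ground, Floor2, DoorOpen, DoorClosed, Moving}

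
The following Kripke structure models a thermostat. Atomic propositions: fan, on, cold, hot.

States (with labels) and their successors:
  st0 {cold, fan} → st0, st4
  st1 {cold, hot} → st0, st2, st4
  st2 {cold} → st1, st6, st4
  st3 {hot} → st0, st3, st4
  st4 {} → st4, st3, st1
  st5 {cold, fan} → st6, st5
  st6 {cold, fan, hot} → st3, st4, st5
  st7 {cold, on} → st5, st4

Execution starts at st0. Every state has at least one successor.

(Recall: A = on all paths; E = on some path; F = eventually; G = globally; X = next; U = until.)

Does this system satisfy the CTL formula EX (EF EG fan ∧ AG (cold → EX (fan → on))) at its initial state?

No

States satisfying EF EG fan ∧ AG (cold → EX (fan → on)): ∅.
States satisfying EX (EF EG fan ∧ AG (cold → EX (fan → on))): ∅.
No suitable path/successor from st0 witnesses the formula.
st0 ∉ Sat(EX (EF EG fan ∧ AG (cold → EX (fan → on)))).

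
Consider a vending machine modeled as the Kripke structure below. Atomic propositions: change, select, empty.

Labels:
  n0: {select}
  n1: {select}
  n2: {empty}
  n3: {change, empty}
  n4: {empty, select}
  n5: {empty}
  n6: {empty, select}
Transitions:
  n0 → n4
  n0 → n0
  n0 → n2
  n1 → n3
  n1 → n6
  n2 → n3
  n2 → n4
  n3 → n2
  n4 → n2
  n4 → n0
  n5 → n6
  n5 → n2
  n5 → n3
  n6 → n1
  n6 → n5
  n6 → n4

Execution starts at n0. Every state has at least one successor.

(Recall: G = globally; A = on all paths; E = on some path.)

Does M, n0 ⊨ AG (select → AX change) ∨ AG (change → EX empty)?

Holds

States satisfying select → AX change: {n2, n3, n5}.
States satisfying AG (select → AX change): ∅.
States satisfying change → EX empty: {n0, n1, n2, n3, n4, n5, n6}.
States satisfying AG (change → EX empty): {n0, n1, n2, n3, n4, n5, n6}.
States satisfying AG (select → AX change) ∨ AG (change → EX empty): {n0, n1, n2, n3, n4, n5, n6}.
n0 ∈ Sat(AG (select → AX change) ∨ AG (change → EX empty)).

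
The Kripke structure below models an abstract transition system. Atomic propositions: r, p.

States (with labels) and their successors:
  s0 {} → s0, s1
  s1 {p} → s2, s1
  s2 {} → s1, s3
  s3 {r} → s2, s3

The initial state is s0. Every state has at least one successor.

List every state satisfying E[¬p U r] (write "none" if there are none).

States satisfying ¬p: {s0, s2, s3}.
States satisfying r: {s3}.
States satisfying E[¬p U r]: {s2, s3}.

{s2, s3}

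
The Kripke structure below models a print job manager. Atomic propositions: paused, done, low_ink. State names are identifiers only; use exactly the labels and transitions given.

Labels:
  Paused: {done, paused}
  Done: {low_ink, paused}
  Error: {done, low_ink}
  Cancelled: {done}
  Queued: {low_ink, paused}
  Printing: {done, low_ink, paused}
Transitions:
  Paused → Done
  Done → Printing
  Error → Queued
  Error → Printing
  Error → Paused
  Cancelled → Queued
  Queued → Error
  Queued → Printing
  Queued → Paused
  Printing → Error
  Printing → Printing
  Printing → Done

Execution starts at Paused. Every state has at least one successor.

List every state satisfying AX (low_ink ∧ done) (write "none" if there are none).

{Done}

States satisfying low_ink ∧ done: {Error, Printing}.
States satisfying AX (low_ink ∧ done): {Done}.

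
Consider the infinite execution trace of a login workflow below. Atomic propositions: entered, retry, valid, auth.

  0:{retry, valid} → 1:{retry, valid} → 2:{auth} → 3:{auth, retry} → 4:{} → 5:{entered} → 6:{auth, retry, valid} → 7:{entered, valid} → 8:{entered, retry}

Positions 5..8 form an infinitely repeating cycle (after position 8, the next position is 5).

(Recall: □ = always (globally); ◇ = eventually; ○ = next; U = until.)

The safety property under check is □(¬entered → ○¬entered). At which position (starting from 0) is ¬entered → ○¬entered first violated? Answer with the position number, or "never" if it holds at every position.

Check ¬entered → ○¬entered at each position in order: 0 ✓, 1 ✓, 2 ✓, 3 ✓.
At position 4 the labels are {} and the next position 5 has {entered}, so ¬entered → ○¬entered is false there. This is the first violation.

4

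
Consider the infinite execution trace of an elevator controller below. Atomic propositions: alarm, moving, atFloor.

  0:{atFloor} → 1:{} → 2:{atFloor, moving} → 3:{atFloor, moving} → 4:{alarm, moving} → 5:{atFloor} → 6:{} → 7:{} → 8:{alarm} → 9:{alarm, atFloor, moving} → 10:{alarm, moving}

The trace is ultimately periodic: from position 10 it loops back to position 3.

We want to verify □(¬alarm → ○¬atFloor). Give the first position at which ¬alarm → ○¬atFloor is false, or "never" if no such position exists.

Check ¬alarm → ○¬atFloor at each position in order: 0 ✓.
At position 1 the labels are {} and the next position 2 has {atFloor, moving}, so ¬alarm → ○¬atFloor is false there. This is the first violation.

1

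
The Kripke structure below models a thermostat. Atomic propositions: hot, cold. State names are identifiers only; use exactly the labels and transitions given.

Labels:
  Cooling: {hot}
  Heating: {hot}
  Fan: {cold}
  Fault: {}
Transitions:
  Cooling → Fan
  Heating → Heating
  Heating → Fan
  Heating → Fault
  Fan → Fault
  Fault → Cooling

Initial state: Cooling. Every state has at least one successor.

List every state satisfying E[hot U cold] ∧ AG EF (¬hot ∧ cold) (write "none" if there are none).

States satisfying hot: {Cooling, Heating}.
States satisfying cold: {Fan}.
States satisfying E[hot U cold]: {Cooling, Heating, Fan}.
States satisfying EF (¬hot ∧ cold): {Cooling, Heating, Fan, Fault}.
States satisfying AG EF (¬hot ∧ cold): {Cooling, Heating, Fan, Fault}.
States satisfying E[hot U cold] ∧ AG EF (¬hot ∧ cold): {Cooling, Heating, Fan}.

{Cooling, Heating, Fan}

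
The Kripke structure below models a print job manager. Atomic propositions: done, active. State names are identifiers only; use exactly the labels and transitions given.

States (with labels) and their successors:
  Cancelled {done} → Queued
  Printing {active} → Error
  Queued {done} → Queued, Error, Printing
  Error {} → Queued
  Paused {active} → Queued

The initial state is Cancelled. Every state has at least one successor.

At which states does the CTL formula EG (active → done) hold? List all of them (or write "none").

States satisfying active → done: {Cancelled, Queued, Error}.
States satisfying EG (active → done): {Cancelled, Queued, Error}.

{Cancelled, Queued, Error}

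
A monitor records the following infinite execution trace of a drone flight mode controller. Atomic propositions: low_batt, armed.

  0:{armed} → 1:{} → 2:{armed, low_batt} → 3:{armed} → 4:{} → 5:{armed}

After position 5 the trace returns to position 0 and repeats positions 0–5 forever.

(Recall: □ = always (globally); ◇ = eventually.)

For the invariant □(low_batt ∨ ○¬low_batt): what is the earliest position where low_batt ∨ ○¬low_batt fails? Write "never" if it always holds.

Check low_batt ∨ ○¬low_batt at each position in order: 0 ✓.
At position 1 the labels are {} and the next position 2 has {armed, low_batt}, so low_batt ∨ ○¬low_batt is false there. This is the first violation.

1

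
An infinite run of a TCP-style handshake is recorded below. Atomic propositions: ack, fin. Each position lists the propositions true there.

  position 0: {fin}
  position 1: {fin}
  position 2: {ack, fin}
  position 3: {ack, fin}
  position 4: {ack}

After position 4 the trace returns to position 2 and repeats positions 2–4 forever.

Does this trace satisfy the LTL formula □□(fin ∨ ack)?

□(fin ∨ ack) holds at every position 0..4, and those are all positions ever visited, so □□(fin ∨ ack) holds.

Holds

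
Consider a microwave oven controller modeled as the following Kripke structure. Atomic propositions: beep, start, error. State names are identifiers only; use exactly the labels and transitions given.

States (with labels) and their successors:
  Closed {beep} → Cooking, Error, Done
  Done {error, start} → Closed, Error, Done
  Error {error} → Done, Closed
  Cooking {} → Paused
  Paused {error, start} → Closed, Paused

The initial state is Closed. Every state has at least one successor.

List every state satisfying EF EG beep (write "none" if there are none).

States satisfying EG beep: ∅.
States satisfying EF EG beep: ∅.

none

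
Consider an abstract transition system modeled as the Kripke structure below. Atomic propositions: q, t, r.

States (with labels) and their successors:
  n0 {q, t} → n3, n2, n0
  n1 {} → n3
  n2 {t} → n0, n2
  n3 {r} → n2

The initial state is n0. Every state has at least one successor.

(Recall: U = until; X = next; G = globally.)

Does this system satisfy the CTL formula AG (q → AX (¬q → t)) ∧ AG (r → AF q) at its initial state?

States satisfying q → AX (¬q → t): {n1, n2, n3}.
States satisfying AG (q → AX (¬q → t)): ∅.
States satisfying r → AF q: {n0, n1, n2}.
States satisfying AG (r → AF q): ∅.
States satisfying AG (q → AX (¬q → t)) ∧ AG (r → AF q): ∅.
n0 ∉ Sat(AG (q → AX (¬q → t)) ∧ AG (r → AF q)).

No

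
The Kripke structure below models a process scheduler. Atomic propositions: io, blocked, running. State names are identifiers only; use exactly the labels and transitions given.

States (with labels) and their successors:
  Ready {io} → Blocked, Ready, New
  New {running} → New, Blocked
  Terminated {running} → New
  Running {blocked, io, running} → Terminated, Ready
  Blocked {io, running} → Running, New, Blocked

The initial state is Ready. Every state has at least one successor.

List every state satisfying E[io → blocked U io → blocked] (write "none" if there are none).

States satisfying io → blocked: {New, Terminated, Running}.
States satisfying E[io → blocked U io → blocked]: {New, Terminated, Running}.

{New, Terminated, Running}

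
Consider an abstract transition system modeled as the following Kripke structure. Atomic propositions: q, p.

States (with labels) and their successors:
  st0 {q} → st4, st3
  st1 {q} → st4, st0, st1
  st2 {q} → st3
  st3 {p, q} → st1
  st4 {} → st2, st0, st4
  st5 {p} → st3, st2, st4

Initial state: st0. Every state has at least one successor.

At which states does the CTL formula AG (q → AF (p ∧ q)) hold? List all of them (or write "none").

States satisfying q → AF (p ∧ q): {st2, st3, st4, st5}.
States satisfying AG (q → AF (p ∧ q)): ∅.

none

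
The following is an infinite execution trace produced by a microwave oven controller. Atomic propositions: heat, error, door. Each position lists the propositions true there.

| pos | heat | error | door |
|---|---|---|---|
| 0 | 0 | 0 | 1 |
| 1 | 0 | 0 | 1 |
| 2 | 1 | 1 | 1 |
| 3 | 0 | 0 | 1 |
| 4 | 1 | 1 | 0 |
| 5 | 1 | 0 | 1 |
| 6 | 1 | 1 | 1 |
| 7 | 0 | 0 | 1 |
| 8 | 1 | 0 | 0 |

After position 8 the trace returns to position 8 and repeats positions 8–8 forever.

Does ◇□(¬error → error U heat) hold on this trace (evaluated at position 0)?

Yes

□(¬error → error U heat) holds at position 8, which is reachable from 0, so ◇□(¬error → error U heat) holds.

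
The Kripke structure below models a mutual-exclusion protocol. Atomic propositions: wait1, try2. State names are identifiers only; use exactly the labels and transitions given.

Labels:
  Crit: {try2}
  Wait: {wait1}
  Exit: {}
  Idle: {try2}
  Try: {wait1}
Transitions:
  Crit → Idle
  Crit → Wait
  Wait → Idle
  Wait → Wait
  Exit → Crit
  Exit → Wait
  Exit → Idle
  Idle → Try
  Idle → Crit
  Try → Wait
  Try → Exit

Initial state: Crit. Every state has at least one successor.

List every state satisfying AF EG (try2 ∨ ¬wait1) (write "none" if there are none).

States satisfying EG (try2 ∨ ¬wait1): {Crit, Exit, Idle}.
States satisfying AF EG (try2 ∨ ¬wait1): {Crit, Exit, Idle}.

{Crit, Exit, Idle}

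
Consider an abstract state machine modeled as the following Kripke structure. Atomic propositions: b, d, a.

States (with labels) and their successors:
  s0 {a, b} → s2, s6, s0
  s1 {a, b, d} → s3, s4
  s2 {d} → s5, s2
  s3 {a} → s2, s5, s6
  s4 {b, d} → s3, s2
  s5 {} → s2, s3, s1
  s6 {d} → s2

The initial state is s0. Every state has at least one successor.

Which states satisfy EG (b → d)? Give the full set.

{s1, s2, s3, s4, s5, s6}

States satisfying b → d: {s1, s2, s3, s4, s5, s6}.
States satisfying EG (b → d): {s1, s2, s3, s4, s5, s6}.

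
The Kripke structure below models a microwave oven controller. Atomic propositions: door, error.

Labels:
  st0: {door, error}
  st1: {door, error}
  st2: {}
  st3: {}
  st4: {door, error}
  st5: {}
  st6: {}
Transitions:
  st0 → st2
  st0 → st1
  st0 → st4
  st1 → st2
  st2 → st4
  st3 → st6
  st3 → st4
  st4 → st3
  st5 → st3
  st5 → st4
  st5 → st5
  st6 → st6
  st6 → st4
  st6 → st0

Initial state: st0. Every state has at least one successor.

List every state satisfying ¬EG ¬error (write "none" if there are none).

{st0, st1, st2, st4}

States satisfying ¬error: {st2, st3, st5, st6}.
States satisfying EG ¬error: {st3, st5, st6}.
States satisfying ¬EG ¬error: {st0, st1, st2, st4}.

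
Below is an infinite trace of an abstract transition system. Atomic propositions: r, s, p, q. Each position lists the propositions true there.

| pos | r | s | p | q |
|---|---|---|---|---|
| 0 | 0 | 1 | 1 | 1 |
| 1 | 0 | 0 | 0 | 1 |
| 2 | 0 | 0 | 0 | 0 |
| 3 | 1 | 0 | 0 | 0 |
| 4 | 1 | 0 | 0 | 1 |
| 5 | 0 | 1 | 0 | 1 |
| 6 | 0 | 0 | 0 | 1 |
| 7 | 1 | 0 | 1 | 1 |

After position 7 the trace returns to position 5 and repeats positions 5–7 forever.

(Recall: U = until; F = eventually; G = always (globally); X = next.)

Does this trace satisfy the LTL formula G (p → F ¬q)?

p → F ¬q must hold at every position from 0 onward. It fails at position 7, so G (p → F ¬q) is false.
Positions where p holds: 0, 7.
Check F ¬q at each: 0→ok, 7→fails.

No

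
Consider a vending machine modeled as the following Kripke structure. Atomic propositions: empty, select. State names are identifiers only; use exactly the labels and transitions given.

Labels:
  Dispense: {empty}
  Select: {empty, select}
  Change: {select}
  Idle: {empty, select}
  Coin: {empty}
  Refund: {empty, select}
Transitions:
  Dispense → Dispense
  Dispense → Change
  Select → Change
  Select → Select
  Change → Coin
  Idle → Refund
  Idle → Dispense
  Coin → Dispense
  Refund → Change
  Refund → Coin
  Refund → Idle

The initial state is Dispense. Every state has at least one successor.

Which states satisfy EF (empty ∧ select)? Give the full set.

States satisfying empty ∧ select: {Select, Idle, Refund}.
States satisfying EF (empty ∧ select): {Select, Idle, Refund}.

{Select, Idle, Refund}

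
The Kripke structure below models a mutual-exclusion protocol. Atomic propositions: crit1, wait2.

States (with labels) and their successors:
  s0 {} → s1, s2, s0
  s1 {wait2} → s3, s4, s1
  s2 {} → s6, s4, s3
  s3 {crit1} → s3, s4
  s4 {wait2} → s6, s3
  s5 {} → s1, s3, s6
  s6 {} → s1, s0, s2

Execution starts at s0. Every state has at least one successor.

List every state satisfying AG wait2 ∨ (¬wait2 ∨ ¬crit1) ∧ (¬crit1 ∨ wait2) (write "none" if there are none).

{s0, s1, s2, s4, s5, s6}

States satisfying wait2: {s1, s4}.
States satisfying AG wait2: ∅.
States satisfying ¬wait2: {s0, s2, s3, s5, s6}.
States satisfying ¬crit1: {s0, s1, s2, s4, s5, s6}.
States satisfying ¬wait2 ∨ ¬crit1: {s0, s1, s2, s3, s4, s5, s6}.
States satisfying ¬crit1 ∨ wait2: {s0, s1, s2, s4, s5, s6}.
States satisfying (¬wait2 ∨ ¬crit1) ∧ (¬crit1 ∨ wait2): {s0, s1, s2, s4, s5, s6}.
States satisfying AG wait2 ∨ (¬wait2 ∨ ¬crit1) ∧ (¬crit1 ∨ wait2): {s0, s1, s2, s4, s5, s6}.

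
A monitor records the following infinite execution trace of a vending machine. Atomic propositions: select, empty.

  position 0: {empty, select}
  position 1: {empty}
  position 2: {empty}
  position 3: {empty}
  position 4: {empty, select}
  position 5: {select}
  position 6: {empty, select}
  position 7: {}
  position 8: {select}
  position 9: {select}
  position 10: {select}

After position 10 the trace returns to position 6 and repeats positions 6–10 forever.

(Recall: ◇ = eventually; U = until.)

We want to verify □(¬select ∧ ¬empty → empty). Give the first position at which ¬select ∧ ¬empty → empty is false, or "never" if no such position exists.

7

Check ¬select ∧ ¬empty → empty at each position in order: 0 ✓, 1 ✓, 2 ✓, 3 ✓, 4 ✓, 5 ✓, 6 ✓.
At position 7 the labels are {}, so ¬select ∧ ¬empty → empty is false there. This is the first violation.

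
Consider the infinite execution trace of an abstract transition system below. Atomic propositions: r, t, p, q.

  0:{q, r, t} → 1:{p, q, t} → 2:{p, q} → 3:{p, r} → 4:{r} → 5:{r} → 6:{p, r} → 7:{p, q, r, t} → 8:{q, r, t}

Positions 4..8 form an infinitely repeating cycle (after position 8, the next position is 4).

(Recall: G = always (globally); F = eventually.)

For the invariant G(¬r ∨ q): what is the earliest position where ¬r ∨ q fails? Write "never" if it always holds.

Check ¬r ∨ q at each position in order: 0 ✓, 1 ✓, 2 ✓.
At position 3 the labels are {p, r}, so ¬r ∨ q is false there. This is the first violation.

3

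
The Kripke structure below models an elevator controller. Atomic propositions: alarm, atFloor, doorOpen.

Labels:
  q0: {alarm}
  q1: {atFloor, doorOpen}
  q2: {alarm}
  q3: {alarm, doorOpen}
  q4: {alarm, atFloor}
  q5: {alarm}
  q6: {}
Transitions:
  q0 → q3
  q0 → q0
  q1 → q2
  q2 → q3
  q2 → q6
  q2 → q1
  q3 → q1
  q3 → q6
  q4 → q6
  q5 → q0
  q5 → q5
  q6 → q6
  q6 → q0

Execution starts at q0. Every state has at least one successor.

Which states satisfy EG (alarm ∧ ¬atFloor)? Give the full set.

States satisfying alarm ∧ ¬atFloor: {q0, q2, q3, q5}.
States satisfying EG (alarm ∧ ¬atFloor): {q0, q5}.

{q0, q5}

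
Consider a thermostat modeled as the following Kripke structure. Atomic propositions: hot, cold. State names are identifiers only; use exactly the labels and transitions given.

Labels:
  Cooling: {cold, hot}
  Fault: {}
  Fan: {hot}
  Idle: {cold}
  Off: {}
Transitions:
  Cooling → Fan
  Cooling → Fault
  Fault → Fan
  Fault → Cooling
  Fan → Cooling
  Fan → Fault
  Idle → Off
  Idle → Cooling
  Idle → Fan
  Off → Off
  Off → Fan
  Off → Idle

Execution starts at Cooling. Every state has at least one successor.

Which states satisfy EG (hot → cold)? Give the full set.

States satisfying hot → cold: {Cooling, Fault, Idle, Off}.
States satisfying EG (hot → cold): {Cooling, Fault, Idle, Off}.

{Cooling, Fault, Idle, Off}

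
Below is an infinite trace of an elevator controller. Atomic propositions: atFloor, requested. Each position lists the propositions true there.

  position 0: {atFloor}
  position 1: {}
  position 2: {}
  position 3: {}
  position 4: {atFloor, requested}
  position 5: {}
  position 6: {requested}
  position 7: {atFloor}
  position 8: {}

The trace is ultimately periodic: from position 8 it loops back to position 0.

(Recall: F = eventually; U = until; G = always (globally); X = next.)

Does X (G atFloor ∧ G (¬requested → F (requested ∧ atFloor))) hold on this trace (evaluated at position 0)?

The position after 0 is 1; G atFloor ∧ G (¬requested → F (requested ∧ atFloor)) is false there.

No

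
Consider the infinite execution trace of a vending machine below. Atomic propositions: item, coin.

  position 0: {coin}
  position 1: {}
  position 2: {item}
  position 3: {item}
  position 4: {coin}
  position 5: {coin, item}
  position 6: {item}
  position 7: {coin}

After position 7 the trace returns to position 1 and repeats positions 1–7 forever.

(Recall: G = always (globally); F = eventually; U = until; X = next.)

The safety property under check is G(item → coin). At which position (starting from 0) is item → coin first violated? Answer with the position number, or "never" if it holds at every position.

Check item → coin at each position in order: 0 ✓, 1 ✓.
At position 2 the labels are {item}, so item → coin is false there. This is the first violation.

2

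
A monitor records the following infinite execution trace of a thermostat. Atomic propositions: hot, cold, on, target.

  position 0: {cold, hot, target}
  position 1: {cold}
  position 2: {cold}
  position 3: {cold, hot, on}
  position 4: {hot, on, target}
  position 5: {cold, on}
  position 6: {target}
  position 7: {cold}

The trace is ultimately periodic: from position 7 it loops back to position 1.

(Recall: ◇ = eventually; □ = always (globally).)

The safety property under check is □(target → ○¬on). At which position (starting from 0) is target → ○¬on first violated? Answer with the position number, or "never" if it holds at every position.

Check target → ○¬on at each position in order: 0 ✓, 1 ✓, 2 ✓, 3 ✓.
At position 4 the labels are {hot, on, target} and the next position 5 has {cold, on}, so target → ○¬on is false there. This is the first violation.

4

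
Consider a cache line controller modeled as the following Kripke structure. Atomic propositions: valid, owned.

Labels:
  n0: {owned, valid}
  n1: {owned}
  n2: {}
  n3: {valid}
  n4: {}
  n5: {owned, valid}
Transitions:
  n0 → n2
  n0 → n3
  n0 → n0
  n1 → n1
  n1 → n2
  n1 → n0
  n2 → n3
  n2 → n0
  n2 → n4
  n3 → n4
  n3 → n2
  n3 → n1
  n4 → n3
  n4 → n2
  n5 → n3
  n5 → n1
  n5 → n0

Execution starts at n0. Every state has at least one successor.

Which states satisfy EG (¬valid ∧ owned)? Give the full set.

States satisfying ¬valid ∧ owned: {n1}.
States satisfying EG (¬valid ∧ owned): {n1}.

{n1}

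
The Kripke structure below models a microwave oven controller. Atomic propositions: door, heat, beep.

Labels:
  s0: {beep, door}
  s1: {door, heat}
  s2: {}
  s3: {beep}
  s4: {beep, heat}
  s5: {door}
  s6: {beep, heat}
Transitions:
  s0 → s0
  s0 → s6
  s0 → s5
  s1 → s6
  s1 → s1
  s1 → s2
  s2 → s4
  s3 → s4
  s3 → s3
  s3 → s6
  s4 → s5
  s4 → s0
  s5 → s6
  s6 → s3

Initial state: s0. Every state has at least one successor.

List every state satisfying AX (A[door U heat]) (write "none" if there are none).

{s2, s5}

States satisfying A[door U heat]: {s1, s4, s5, s6}.
States satisfying AX (A[door U heat]): {s2, s5}.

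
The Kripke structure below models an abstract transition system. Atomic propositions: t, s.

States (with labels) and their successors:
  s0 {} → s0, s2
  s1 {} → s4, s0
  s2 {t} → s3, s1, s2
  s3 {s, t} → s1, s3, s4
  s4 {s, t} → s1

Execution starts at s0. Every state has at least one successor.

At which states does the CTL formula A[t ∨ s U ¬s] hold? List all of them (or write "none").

States satisfying t ∨ s: {s2, s3, s4}.
States satisfying ¬s: {s0, s1, s2}.
States satisfying A[t ∨ s U ¬s]: {s0, s1, s2, s4}.

{s0, s1, s2, s4}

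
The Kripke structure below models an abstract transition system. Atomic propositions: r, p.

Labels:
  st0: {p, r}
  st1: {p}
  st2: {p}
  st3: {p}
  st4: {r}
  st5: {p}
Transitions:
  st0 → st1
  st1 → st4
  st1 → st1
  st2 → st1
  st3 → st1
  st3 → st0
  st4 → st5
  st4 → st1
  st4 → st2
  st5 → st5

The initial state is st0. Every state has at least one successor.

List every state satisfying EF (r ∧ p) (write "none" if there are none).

States satisfying r ∧ p: {st0}.
States satisfying EF (r ∧ p): {st0, st3}.

{st0, st3}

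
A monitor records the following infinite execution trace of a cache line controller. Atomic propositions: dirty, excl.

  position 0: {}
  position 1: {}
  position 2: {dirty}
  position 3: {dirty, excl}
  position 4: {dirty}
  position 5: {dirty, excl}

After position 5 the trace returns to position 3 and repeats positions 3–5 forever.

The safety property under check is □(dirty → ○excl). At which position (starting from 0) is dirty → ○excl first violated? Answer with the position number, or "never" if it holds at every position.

3

Check dirty → ○excl at each position in order: 0 ✓, 1 ✓, 2 ✓.
At position 3 the labels are {dirty, excl} and the next position 4 has {dirty}, so dirty → ○excl is false there. This is the first violation.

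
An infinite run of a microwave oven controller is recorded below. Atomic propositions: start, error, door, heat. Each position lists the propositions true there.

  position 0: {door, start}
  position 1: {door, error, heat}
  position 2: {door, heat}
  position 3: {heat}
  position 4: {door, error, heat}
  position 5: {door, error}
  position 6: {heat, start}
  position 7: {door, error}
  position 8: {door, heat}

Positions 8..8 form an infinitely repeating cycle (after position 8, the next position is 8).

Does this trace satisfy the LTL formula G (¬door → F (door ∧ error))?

¬door → F (door ∧ error) holds at every position 0..8, and those are all positions ever visited, so G (¬door → F (door ∧ error)) holds.
Positions where ¬door holds: 3, 6.
Check F (door ∧ error) at each: 3→ok, 6→ok.

Yes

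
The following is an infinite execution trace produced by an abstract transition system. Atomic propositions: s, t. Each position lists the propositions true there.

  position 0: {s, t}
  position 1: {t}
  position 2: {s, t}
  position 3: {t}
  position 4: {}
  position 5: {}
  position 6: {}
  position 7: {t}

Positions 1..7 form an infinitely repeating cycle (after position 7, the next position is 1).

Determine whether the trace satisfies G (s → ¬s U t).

Yes

s → ¬s U t holds at every position 0..7, and those are all positions ever visited, so G (s → ¬s U t) holds.
Positions where s holds: 0, 2.
Check ¬s U t at each: 0→ok, 2→ok.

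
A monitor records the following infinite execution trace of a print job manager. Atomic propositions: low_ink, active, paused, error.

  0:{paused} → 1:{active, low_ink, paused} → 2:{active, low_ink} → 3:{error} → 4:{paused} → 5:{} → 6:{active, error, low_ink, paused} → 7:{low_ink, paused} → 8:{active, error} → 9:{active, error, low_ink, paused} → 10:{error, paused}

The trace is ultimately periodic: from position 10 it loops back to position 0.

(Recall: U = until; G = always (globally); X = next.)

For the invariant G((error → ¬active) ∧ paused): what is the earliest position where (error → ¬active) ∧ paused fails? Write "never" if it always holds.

Check (error → ¬active) ∧ paused at each position in order: 0 ✓, 1 ✓.
At position 2 the labels are {active, low_ink}, so (error → ¬active) ∧ paused is false there. This is the first violation.

2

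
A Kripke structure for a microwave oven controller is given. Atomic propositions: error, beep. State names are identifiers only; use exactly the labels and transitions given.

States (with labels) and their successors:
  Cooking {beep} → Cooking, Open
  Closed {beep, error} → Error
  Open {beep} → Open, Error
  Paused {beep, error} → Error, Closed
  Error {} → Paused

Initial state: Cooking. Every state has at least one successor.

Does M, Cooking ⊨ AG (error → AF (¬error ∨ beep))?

States satisfying error → AF (¬error ∨ beep): {Cooking, Closed, Open, Paused, Error}.
States satisfying AG (error → AF (¬error ∨ beep)): {Cooking, Closed, Open, Paused, Error}.
Every state reachable from Cooking satisfies error → AF (¬error ∨ beep).
Cooking ∈ Sat(AG (error → AF (¬error ∨ beep))).

Holds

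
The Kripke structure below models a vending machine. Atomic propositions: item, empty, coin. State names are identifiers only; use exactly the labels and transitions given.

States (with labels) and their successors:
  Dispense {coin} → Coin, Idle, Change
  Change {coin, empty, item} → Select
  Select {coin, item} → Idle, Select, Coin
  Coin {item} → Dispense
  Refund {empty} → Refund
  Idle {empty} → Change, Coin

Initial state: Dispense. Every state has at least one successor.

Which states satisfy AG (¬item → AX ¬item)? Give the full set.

{Refund}

States satisfying ¬item → AX ¬item: {Change, Select, Coin, Refund}.
States satisfying AG (¬item → AX ¬item): {Refund}.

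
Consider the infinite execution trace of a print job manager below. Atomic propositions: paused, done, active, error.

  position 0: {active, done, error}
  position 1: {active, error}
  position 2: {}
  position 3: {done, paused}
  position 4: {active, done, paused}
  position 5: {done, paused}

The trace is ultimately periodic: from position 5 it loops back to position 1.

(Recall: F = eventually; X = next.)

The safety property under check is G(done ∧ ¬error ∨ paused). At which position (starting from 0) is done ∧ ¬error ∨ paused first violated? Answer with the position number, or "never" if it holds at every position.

0

At position 0 the labels are {active, done, error}, so done ∧ ¬error ∨ paused is false there. This is the first violation.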